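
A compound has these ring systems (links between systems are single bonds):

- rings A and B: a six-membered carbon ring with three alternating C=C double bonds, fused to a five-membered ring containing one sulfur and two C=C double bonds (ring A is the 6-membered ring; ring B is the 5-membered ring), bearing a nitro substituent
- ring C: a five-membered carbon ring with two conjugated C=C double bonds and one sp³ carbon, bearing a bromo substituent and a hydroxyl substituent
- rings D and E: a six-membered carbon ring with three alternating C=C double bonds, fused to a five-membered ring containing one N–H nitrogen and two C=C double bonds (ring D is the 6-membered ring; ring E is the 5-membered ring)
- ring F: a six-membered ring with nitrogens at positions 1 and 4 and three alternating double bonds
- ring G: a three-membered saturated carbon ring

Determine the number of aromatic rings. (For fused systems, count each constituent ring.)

5

Rings A and B form a fused bicyclic system (with one sulfur) with 9 sp² atoms and 10 π electrons from ring double bonds plus a heteroatom lone pair. 10 = 4(2)+2, so the system is aromatic and both rings count as aromatic (benzothiophene).
Ring C has one sp³ carbon, so it is not fully conjugated — not aromatic (cyclopentadiene).
Rings D and E form a fused bicyclic system (with one N–H) with 9 sp² atoms and 10 π electrons from ring double bonds plus a heteroatom lone pair. 10 = 4(2)+2, so the system is aromatic and both rings count as aromatic (indole).
Ring F is fully conjugated (every ring atom contributes a p orbital); 3 ring double bonds give 6 π electrons. 6 = 4(1)+2, so ring F is aromatic (pyrazine).
Ring G has only sp³ atoms, so it is not fully conjugated — not aromatic (cyclopropane).
Aromatic: A, B, D, E, F. Total: 5.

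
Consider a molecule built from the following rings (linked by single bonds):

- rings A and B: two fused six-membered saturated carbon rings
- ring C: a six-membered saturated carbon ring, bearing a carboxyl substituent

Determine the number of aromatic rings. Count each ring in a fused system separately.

0

Ring A has only sp³ atoms, so it is not fully conjugated — not aromatic (cyclohexane ring).
Ring B has only sp³ atoms, so it is not fully conjugated — not aromatic (cyclohexane ring).
Ring C has only sp³ atoms, so it is not fully conjugated — not aromatic (cyclohexane).
No ring is aromatic. Total: 0.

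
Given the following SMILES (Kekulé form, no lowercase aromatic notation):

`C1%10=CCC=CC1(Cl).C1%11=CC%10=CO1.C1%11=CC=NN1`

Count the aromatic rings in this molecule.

The SMILES encodes a six-membered carbon ring with two isolated C=C double bonds and two sp³ carbons; a five-membered ring of four carbons and one oxygen, with two C=C double bonds; a five-membered ring with two adjacent nitrogens (one bearing H, one in a double bond) and two double bonds.
The 6-membered ring has two sp³ carbons, so it is not fully conjugated — not aromatic (1,4-cyclohexadiene).
The 5-membered ring with one oxygen is planar and fully conjugated; 2 ring double bonds (4 π electrons) plus a heteroatom lone pair (2) give 6 π electrons. 6 = 4(1)+2, so it is aromatic (furan).
The 5-membered ring with two adjacent nitrogens (one N–H, one =N–) is planar and fully conjugated; 2 ring double bonds (4 π electrons) plus a heteroatom lone pair (2) give 6 π electrons. Since 6 = 4n+2 (n=1), it is aromatic (pyrazole).
2 of the 3 rings are aromatic. Total: 2.

2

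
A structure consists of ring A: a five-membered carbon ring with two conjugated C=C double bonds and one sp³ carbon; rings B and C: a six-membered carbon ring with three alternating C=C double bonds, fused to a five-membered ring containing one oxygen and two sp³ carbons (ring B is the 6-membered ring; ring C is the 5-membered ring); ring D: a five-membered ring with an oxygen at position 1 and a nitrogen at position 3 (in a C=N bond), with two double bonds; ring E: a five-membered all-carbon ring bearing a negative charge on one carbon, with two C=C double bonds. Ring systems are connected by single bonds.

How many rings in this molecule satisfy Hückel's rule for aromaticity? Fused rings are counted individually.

Ring A has one sp³ carbon, so it is not fully conjugated — not aromatic (cyclopentadiene).
Ring B has a continuous p-orbital overlap around the ring; 3 ring double bonds give 6 π electrons. That satisfies 4n+2 with n=1, so ring B is aromatic (benzene ring).
Ring C has two sp³ carbons, so it is not fully conjugated — not aromatic (oxolane ring).
Ring D has a continuous p-orbital overlap around the ring; 2 ring double bonds (4 π electrons) plus a heteroatom lone pair (2) give 6 π electrons. That satisfies 4n+2 with n=1, so ring D is aromatic (oxazole).
Ring E is fully conjugated (every ring atom contributes a p orbital); 2 ring double bonds (4 π electrons) plus the carbanion lone pair (2) give 6 π electrons. That satisfies 4n+2 with n=1, so ring E is aromatic (cyclopentadienyl anion).
Aromatic: B, D, E. Total: 3.

3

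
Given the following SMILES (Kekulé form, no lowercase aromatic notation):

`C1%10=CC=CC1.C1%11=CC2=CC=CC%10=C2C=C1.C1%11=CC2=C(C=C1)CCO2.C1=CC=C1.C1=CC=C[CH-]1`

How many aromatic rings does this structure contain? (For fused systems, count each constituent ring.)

The SMILES encodes a five-membered carbon ring with two conjugated C=C double bonds and one sp³ carbon; two fused six-membered carbon rings, each with three alternating C=C double bonds; a six-membered carbon ring with three alternating C=C double bonds, fused to a five-membered ring containing one oxygen and two sp³ carbons; a four-membered carbon ring with two alternating C=C double bonds; a five-membered all-carbon ring bearing a negative charge on one carbon, with two C=C double bonds.
The 5-membered ring has one sp³ carbon, so it is not fully conjugated — not aromatic (cyclopentadiene).
The fused 6/6-membered bicyclic is a single π system with 10 sp² atoms and 10 π electrons from ring double bonds. 10 = 4(2)+2, so the system is aromatic and both rings count as aromatic (naphthalene).
The 6-membered ring is planar and fully conjugated; 3 ring double bonds give 6 π electrons. 6 = 4(1)+2, so it is aromatic (benzene ring).
The 5-membered ring with one oxygen has two sp³ carbons, so it is not fully conjugated — not aromatic (oxolane ring).
The 4-membered ring has only sp² ring atoms; a planar conformation would have a fully conjugated π system of 4 electrons. But 4 = 4(1), which is 4n not 4n+2, so it is not aromatic (cyclobutadiene) — cyclobutadiene is antiaromatic and distorts to a rectangle.
The second 5-membered ring has a continuous p-orbital overlap around the ring; 2 ring double bonds (4 π electrons) plus the carbanion lone pair (2) give 6 π electrons. 6 = 4(1)+2, so it is aromatic (cyclopentadienyl anion).
4 of the 7 rings are aromatic. Total: 4.

4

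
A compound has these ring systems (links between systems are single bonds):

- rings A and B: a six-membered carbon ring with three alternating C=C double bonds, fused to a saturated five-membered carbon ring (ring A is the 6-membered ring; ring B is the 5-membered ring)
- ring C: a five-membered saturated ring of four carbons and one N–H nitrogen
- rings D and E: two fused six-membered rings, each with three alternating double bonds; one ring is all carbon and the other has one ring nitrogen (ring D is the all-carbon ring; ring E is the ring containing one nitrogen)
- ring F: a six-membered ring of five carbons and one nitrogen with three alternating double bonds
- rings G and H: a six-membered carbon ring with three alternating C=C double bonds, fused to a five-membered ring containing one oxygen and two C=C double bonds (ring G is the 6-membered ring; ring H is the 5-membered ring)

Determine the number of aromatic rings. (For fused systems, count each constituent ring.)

Ring A is planar and fully conjugated; 3 ring double bonds give 6 π electrons. Since 6 = 4n+2 (n=1), ring A is aromatic (benzene ring).
Ring B has three sp³ carbons, so it is not fully conjugated — not aromatic (cyclopentane ring).
Ring C has only sp³ atoms, so it is not fully conjugated — not aromatic (pyrrolidine).
Rings D and E form a fused bicyclic system (with one nitrogen) with 10 sp² atoms and 10 π electrons from ring double bonds. 10 = 4(2)+2, so the system is aromatic and both rings count as aromatic (quinoline).
Ring F is planar and fully conjugated; 3 ring double bonds give 6 π electrons. Since 6 = 4n+2 (n=1), ring F is aromatic (pyridine).
Rings G and H form a fused bicyclic system (with one oxygen) with 9 sp² atoms and 10 π electrons from ring double bonds plus a heteroatom lone pair. 10 = 4(2)+2, so the system is aromatic and both rings count as aromatic (benzofuran).
Aromatic: A, D, E, F, G, H. Total: 6.

6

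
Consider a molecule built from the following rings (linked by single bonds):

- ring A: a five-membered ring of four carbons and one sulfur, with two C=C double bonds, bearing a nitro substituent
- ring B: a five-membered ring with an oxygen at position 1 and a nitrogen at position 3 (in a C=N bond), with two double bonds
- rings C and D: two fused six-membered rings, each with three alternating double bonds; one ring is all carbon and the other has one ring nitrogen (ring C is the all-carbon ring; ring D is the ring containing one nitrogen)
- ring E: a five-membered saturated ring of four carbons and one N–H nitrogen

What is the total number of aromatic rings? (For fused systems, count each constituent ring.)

4

Ring A is planar and fully conjugated; 2 ring double bonds (4 π electrons) plus a heteroatom lone pair (2) give 6 π electrons. Since 6 = 4n+2 (n=1), ring A is aromatic (thiophene).
Ring B is planar and fully conjugated; 2 ring double bonds (4 π electrons) plus a heteroatom lone pair (2) give 6 π electrons. 6 = 4(1)+2, so ring B is aromatic (oxazole).
Rings C and D form a fused bicyclic system (with one nitrogen) with 10 sp² atoms and 10 π electrons from ring double bonds. 10 = 4(2)+2, so the system is aromatic and both rings count as aromatic (quinoline).
Ring E has only sp³ atoms, so it is not fully conjugated — not aromatic (pyrrolidine).
Aromatic: A, B, C, D. Total: 4.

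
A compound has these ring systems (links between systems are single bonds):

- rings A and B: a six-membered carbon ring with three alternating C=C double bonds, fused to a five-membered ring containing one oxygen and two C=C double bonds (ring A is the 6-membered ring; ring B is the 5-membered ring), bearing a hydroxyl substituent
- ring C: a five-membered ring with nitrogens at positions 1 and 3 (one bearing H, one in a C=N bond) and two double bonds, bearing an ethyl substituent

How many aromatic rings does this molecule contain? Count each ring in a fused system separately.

3

Rings A and B form a fused bicyclic system (with one oxygen) with 9 sp² atoms and 10 π electrons from ring double bonds plus a heteroatom lone pair. 10 = 4(2)+2, so the system is aromatic and both rings count as aromatic (benzofuran).
Ring C is fully conjugated (every ring atom contributes a p orbital); 2 ring double bonds (4 π electrons) plus a heteroatom lone pair (2) give 6 π electrons. That satisfies 4n+2 with n=1, so ring C is aromatic (imidazole).
Aromatic: A, B, C. Total: 3.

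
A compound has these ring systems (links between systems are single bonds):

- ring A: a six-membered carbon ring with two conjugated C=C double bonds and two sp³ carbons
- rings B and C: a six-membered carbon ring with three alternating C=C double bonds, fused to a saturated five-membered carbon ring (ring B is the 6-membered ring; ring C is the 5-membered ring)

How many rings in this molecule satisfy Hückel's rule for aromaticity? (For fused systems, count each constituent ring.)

Ring A has two sp³ carbons, so it is not fully conjugated — not aromatic (1,3-cyclohexadiene).
Ring B is planar and fully conjugated; 3 ring double bonds give 6 π electrons. 6 = 4(1)+2, so ring B is aromatic (benzene ring).
Ring C has three sp³ carbons, so it is not fully conjugated — not aromatic (cyclopentane ring).
Aromatic: B. Total: 1.

1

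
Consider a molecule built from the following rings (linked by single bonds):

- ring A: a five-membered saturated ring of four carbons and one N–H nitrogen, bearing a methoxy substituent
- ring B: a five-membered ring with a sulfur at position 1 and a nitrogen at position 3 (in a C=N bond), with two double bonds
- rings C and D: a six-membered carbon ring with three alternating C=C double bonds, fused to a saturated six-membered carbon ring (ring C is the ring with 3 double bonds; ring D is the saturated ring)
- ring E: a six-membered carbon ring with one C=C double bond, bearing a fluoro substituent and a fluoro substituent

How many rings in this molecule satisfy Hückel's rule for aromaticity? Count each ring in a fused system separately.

Ring A has only sp³ atoms, so it is not fully conjugated — not aromatic (pyrrolidine).
Ring B is fully conjugated (every ring atom contributes a p orbital); 2 ring double bonds (4 π electrons) plus a heteroatom lone pair (2) give 6 π electrons. That satisfies 4n+2 with n=1, so ring B is aromatic (thiazole).
Ring C is planar and fully conjugated; 3 ring double bonds give 6 π electrons. 6 = 4(1)+2, so ring C is aromatic (benzene ring).
Ring D has four sp³ carbons, so it is not fully conjugated — not aromatic (cyclohexane ring).
Ring E has four sp³ carbons, so it is not fully conjugated — not aromatic (cyclohexene).
Aromatic: B, C. Total: 2.

2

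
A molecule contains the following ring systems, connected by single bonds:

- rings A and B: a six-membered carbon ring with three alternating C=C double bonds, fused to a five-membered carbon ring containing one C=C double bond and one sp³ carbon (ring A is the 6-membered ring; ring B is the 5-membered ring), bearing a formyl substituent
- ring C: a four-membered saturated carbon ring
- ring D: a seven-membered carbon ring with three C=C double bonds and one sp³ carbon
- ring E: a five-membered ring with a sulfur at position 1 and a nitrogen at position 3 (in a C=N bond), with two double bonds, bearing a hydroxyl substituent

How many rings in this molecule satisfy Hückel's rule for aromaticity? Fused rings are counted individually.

Ring A is fully conjugated (every ring atom contributes a p orbital); 3 ring double bonds give 6 π electrons. Since 6 = 4n+2 (n=1), ring A is aromatic (benzene ring).
Ring B has one sp³ carbon, so it is not fully conjugated — not aromatic (cyclopentene ring).
Ring C has only sp³ atoms, so it is not fully conjugated — not aromatic (cyclobutane).
Ring D has one sp³ carbon, so it is not fully conjugated — not aromatic (cycloheptatriene).
Ring E is planar and fully conjugated; 2 ring double bonds (4 π electrons) plus a heteroatom lone pair (2) give 6 π electrons. Since 6 = 4n+2 (n=1), ring E is aromatic (thiazole).
Aromatic: A, E. Total: 2.

2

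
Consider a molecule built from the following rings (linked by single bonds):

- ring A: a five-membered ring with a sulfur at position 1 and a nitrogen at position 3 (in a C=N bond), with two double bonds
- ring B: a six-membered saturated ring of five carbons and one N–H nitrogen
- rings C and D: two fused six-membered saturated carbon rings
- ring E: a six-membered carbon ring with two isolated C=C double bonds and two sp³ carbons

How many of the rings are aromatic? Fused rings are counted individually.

1

Ring A has a continuous p-orbital overlap around the ring; 2 ring double bonds (4 π electrons) plus a heteroatom lone pair (2) give 6 π electrons. That satisfies 4n+2 with n=1, so ring A is aromatic (thiazole).
Ring B has only sp³ atoms, so it is not fully conjugated — not aromatic (piperidine).
Ring C has only sp³ atoms, so it is not fully conjugated — not aromatic (cyclohexane ring).
Ring D has only sp³ atoms, so it is not fully conjugated — not aromatic (cyclohexane ring).
Ring E has two sp³ carbons, so it is not fully conjugated — not aromatic (1,4-cyclohexadiene).
Aromatic: A. Total: 1.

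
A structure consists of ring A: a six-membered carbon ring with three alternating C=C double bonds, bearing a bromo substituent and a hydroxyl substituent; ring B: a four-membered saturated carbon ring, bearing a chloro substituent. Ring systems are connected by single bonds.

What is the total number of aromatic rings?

1

Ring A is planar and fully conjugated; 3 ring double bonds give 6 π electrons. That satisfies 4n+2 with n=1, so ring A is aromatic (benzene).
Ring B has only sp³ atoms, so it is not fully conjugated — not aromatic (cyclobutane).
Aromatic: A. Total: 1.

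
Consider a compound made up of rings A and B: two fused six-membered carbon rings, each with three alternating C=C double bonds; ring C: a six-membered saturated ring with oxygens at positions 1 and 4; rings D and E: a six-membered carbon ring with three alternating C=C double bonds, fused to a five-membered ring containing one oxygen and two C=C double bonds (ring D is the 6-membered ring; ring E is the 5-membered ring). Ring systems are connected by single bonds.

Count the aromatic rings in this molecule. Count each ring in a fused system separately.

Rings A and B form a fused bicyclic system with 10 sp² atoms and 10 π electrons from ring double bonds. 10 = 4(2)+2, so the system is aromatic and both rings count as aromatic (naphthalene).
Ring C has only sp³ atoms, so it is not fully conjugated — not aromatic (1,4-dioxane).
Rings D and E form a fused bicyclic system (with one oxygen) with 9 sp² atoms and 10 π electrons from ring double bonds plus a heteroatom lone pair. 10 = 4(2)+2, so the system is aromatic and both rings count as aromatic (benzofuran).
Aromatic: A, B, D, E. Total: 4.

4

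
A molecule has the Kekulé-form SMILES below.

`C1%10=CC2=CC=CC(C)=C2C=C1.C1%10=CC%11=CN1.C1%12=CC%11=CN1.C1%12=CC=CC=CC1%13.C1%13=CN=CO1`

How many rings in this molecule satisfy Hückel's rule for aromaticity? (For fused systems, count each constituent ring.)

The SMILES encodes two fused six-membered carbon rings, each with three alternating C=C double bonds; a five-membered ring of four carbons and one nitrogen bearing a hydrogen, with two C=C double bonds; a five-membered ring of four carbons and one nitrogen bearing a hydrogen, with two C=C double bonds; a seven-membered carbon ring with three C=C double bonds and one sp³ carbon; a five-membered ring with an oxygen at position 1 and a nitrogen at position 3 (in a C=N bond), with two double bonds.
The fused 6/6-membered bicyclic is a single π system with 10 sp² atoms and 10 π electrons from ring double bonds. 10 = 4(2)+2, so the system is aromatic and both rings count as aromatic (naphthalene).
The 5-membered ring with one N–H is fully conjugated (every ring atom contributes a p orbital); 2 ring double bonds (4 π electrons) plus a heteroatom lone pair (2) give 6 π electrons. 6 = 4(1)+2, so it is aromatic (pyrrole).
The second 5-membered ring with one N–H has a continuous p-orbital overlap around the ring; 2 ring double bonds (4 π electrons) plus a heteroatom lone pair (2) give 6 π electrons. That satisfies 4n+2 with n=1, so it is aromatic (pyrrole).
The 7-membered ring has one sp³ carbon, so it is not fully conjugated — not aromatic (cycloheptatriene).
The 5-membered ring with one oxygen and one =N– is planar and fully conjugated; 2 ring double bonds (4 π electrons) plus a heteroatom lone pair (2) give 6 π electrons. That satisfies 4n+2 with n=1, so it is aromatic (oxazole).
5 of the 6 rings are aromatic. Total: 5.

5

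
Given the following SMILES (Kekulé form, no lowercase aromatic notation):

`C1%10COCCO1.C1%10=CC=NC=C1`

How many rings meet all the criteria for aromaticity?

1

The SMILES encodes a six-membered saturated ring with oxygens at positions 1 and 4; a six-membered ring of five carbons and one nitrogen with three alternating double bonds.
The 6-membered ring with two oxygens (1,4) has only sp³ atoms, so it is not fully conjugated — not aromatic (1,4-dioxane).
The 6-membered ring with one nitrogen has a continuous p-orbital overlap around the ring; 3 ring double bonds give 6 π electrons. That satisfies 4n+2 with n=1, so it is aromatic (pyridine).
1 of the 2 rings is aromatic. Total: 1.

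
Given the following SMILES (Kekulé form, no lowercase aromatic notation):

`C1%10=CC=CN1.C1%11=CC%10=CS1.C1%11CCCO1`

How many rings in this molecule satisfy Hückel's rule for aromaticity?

2

The SMILES encodes a five-membered ring of four carbons and one nitrogen bearing a hydrogen, with two C=C double bonds; a five-membered ring of four carbons and one sulfur, with two C=C double bonds; a five-membered saturated ring of four carbons and one oxygen.
The 5-membered ring with one N–H has a continuous p-orbital overlap around the ring; 2 ring double bonds (4 π electrons) plus a heteroatom lone pair (2) give 6 π electrons. That satisfies 4n+2 with n=1, so it is aromatic (pyrrole).
The 5-membered ring with one sulfur is fully conjugated (every ring atom contributes a p orbital); 2 ring double bonds (4 π electrons) plus a heteroatom lone pair (2) give 6 π electrons. That satisfies 4n+2 with n=1, so it is aromatic (thiophene).
The 5-membered ring with one oxygen has only sp³ atoms, so it is not fully conjugated — not aromatic (tetrahydrofuran).
2 of the 3 rings are aromatic. Total: 2.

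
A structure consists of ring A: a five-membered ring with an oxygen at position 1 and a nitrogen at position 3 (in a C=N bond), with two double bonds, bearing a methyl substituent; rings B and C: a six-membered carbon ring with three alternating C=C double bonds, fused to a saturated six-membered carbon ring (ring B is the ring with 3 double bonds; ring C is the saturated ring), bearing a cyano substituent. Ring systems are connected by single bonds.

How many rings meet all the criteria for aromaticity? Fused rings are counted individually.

2

Ring A has a continuous p-orbital overlap around the ring; 2 ring double bonds (4 π electrons) plus a heteroatom lone pair (2) give 6 π electrons. That satisfies 4n+2 with n=1, so ring A is aromatic (oxazole).
Ring B is fully conjugated (every ring atom contributes a p orbital); 3 ring double bonds give 6 π electrons. Since 6 = 4n+2 (n=1), ring B is aromatic (benzene ring).
Ring C has four sp³ carbons, so it is not fully conjugated — not aromatic (cyclohexane ring).
Aromatic: A, B. Total: 2.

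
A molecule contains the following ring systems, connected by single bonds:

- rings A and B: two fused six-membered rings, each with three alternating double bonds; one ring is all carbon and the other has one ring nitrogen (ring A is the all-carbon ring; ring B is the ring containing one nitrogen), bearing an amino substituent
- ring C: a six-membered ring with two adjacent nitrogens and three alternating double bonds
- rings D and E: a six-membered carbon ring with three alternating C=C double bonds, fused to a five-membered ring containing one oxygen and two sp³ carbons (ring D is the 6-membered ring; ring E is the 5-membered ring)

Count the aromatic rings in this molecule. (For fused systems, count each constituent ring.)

Rings A and B form a fused bicyclic system (with one nitrogen) with 10 sp² atoms and 10 π electrons from ring double bonds. 10 = 4(2)+2, so the system is aromatic and both rings count as aromatic (quinoline).
Ring C is fully conjugated (every ring atom contributes a p orbital); 3 ring double bonds give 6 π electrons. 6 = 4(1)+2, so ring C is aromatic (pyridazine).
Ring D is planar and fully conjugated; 3 ring double bonds give 6 π electrons. Since 6 = 4n+2 (n=1), ring D is aromatic (benzene ring).
Ring E has two sp³ carbons, so it is not fully conjugated — not aromatic (oxolane ring).
Aromatic: A, B, C, D. Total: 4.

4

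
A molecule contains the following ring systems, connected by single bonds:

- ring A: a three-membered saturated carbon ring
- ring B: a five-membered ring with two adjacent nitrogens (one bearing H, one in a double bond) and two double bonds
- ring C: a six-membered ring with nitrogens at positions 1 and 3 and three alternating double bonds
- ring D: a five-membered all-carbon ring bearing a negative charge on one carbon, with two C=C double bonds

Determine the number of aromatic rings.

3

Ring A has only sp³ atoms, so it is not fully conjugated — not aromatic (cyclopropane).
Ring B is fully conjugated (every ring atom contributes a p orbital); 2 ring double bonds (4 π electrons) plus a heteroatom lone pair (2) give 6 π electrons. 6 = 4(1)+2, so ring B is aromatic (pyrazole).
Ring C is planar and fully conjugated; 3 ring double bonds give 6 π electrons. That satisfies 4n+2 with n=1, so ring C is aromatic (pyrimidine).
Ring D is planar and fully conjugated; 2 ring double bonds (4 π electrons) plus the carbanion lone pair (2) give 6 π electrons. That satisfies 4n+2 with n=1, so ring D is aromatic (cyclopentadienyl anion).
Aromatic: B, C, D. Total: 3.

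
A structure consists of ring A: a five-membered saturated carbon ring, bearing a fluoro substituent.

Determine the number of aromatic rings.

Ring A has only sp³ atoms, so it is not fully conjugated — not aromatic (cyclopentane).

0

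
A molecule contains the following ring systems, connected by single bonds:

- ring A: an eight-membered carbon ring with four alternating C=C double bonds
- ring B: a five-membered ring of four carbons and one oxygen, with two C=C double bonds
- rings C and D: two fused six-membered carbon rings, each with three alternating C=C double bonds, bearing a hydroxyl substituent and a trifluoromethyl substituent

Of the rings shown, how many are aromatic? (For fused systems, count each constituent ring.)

Ring A has only sp² ring atoms; a planar conformation would have a fully conjugated π system of 8 electrons. But 8 = 4(2), which is 4n not 4n+2, so ring A is not aromatic (cyclooctatetraene) — cyclooctatetraene distorts into a non-planar tub to avoid antiaromaticity.
Ring B is planar and fully conjugated; 2 ring double bonds (4 π electrons) plus a heteroatom lone pair (2) give 6 π electrons. Since 6 = 4n+2 (n=1), ring B is aromatic (furan).
Rings C and D form a fused bicyclic system with 10 sp² atoms and 10 π electrons from ring double bonds. 10 = 4(2)+2, so the system is aromatic and both rings count as aromatic (naphthalene).
Aromatic: B, C, D. Total: 3.

3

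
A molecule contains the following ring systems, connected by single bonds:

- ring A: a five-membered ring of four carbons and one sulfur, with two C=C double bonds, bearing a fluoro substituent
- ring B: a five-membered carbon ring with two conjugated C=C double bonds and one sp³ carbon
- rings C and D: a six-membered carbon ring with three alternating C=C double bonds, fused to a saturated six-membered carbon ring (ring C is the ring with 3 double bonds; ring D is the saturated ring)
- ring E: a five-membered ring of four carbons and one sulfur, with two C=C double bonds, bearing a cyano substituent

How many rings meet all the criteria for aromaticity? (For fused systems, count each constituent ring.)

3

Ring A has a continuous p-orbital overlap around the ring; 2 ring double bonds (4 π electrons) plus a heteroatom lone pair (2) give 6 π electrons. 6 = 4(1)+2, so ring A is aromatic (thiophene).
Ring B has one sp³ carbon, so it is not fully conjugated — not aromatic (cyclopentadiene).
Ring C is fully conjugated (every ring atom contributes a p orbital); 3 ring double bonds give 6 π electrons. That satisfies 4n+2 with n=1, so ring C is aromatic (benzene ring).
Ring D has four sp³ carbons, so it is not fully conjugated — not aromatic (cyclohexane ring).
Ring E is planar and fully conjugated; 2 ring double bonds (4 π electrons) plus a heteroatom lone pair (2) give 6 π electrons. 6 = 4(1)+2, so ring E is aromatic (thiophene).
Aromatic: A, C, E. Total: 3.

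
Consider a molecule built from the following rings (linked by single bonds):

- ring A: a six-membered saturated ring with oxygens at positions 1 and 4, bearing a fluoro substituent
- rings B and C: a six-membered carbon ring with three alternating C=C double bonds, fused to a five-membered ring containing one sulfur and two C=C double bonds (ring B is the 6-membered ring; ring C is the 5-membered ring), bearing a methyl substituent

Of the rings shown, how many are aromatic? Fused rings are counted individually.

Ring A has only sp³ atoms, so it is not fully conjugated — not aromatic (1,4-dioxane).
Rings B and C form a fused bicyclic system (with one sulfur) with 9 sp² atoms and 10 π electrons from ring double bonds plus a heteroatom lone pair. 10 = 4(2)+2, so the system is aromatic and both rings count as aromatic (benzothiophene).
Aromatic: B, C. Total: 2.

2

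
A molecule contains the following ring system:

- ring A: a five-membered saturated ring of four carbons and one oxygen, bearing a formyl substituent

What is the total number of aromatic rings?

Ring A has only sp³ atoms, so it is not fully conjugated — not aromatic (tetrahydrofuran).

0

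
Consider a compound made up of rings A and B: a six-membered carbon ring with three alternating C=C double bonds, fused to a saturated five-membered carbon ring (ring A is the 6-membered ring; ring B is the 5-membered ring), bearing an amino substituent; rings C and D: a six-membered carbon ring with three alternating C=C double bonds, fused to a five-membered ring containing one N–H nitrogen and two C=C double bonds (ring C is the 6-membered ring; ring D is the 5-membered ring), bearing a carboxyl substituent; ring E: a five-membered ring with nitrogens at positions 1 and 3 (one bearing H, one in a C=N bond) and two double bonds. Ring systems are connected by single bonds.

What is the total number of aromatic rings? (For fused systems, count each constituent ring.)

4

Ring A is fully conjugated (every ring atom contributes a p orbital); 3 ring double bonds give 6 π electrons. 6 = 4(1)+2, so ring A is aromatic (benzene ring).
Ring B has three sp³ carbons, so it is not fully conjugated — not aromatic (cyclopentane ring).
Rings C and D form a fused bicyclic system (with one N–H) with 9 sp² atoms and 10 π electrons from ring double bonds plus a heteroatom lone pair. 10 = 4(2)+2, so the system is aromatic and both rings count as aromatic (indole).
Ring E is fully conjugated (every ring atom contributes a p orbital); 2 ring double bonds (4 π electrons) plus a heteroatom lone pair (2) give 6 π electrons. Since 6 = 4n+2 (n=1), ring E is aromatic (imidazole).
Aromatic: A, C, D, E. Total: 4.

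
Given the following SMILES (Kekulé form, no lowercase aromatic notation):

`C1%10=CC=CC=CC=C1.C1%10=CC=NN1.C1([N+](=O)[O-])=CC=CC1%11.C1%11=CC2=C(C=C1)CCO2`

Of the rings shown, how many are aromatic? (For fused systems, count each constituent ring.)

2

The SMILES encodes an eight-membered carbon ring with four alternating C=C double bonds; a five-membered ring with two adjacent nitrogens (one bearing H, one in a double bond) and two double bonds; a five-membered carbon ring with two conjugated C=C double bonds and one sp³ carbon; a six-membered carbon ring with three alternating C=C double bonds, fused to a five-membered ring containing one oxygen and two sp³ carbons.
The 8-membered ring has only sp² ring atoms; a planar conformation would have a fully conjugated π system of 8 electrons. But 8 = 4(2), which is 4n not 4n+2, so it is not aromatic (cyclooctatetraene) — cyclooctatetraene distorts into a non-planar tub to avoid antiaromaticity.
The 5-membered ring with two adjacent nitrogens (one N–H, one =N–) has a continuous p-orbital overlap around the ring; 2 ring double bonds (4 π electrons) plus a heteroatom lone pair (2) give 6 π electrons. Since 6 = 4n+2 (n=1), it is aromatic (pyrazole).
The 5-membered ring has one sp³ carbon, so it is not fully conjugated — not aromatic (cyclopentadiene).
The 6-membered ring is fully conjugated (every ring atom contributes a p orbital); 3 ring double bonds give 6 π electrons. Since 6 = 4n+2 (n=1), it is aromatic (benzene ring).
The 5-membered ring with one oxygen has two sp³ carbons, so it is not fully conjugated — not aromatic (oxolane ring).
2 of the 5 rings are aromatic. Total: 2.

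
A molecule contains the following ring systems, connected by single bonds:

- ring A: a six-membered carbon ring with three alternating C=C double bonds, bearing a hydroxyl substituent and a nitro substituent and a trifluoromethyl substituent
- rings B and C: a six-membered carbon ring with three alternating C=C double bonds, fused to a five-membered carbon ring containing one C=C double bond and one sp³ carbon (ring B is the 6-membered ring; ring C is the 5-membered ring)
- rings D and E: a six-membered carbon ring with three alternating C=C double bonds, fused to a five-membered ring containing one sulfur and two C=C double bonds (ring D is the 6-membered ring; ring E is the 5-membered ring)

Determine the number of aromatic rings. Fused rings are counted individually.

Ring A has a continuous p-orbital overlap around the ring; 3 ring double bonds give 6 π electrons. 6 = 4(1)+2, so ring A is aromatic (benzene).
Ring B is fully conjugated (every ring atom contributes a p orbital); 3 ring double bonds give 6 π electrons. 6 = 4(1)+2, so ring B is aromatic (benzene ring).
Ring C has one sp³ carbon, so it is not fully conjugated — not aromatic (cyclopentene ring).
Rings D and E form a fused bicyclic system (with one sulfur) with 9 sp² atoms and 10 π electrons from ring double bonds plus a heteroatom lone pair. 10 = 4(2)+2, so the system is aromatic and both rings count as aromatic (benzothiophene).
Aromatic: A, B, D, E. Total: 4.

4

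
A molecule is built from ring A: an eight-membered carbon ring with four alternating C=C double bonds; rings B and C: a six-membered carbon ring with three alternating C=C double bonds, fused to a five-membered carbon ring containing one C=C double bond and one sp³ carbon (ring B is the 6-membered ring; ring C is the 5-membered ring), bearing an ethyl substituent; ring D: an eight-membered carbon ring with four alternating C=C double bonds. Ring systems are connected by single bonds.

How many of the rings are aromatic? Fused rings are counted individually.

1

Ring A has only sp² ring atoms; a planar conformation would have a fully conjugated π system of 8 electrons. But 8 = 4(2), which is 4n not 4n+2, so ring A is not aromatic (cyclooctatetraene) — cyclooctatetraene distorts into a non-planar tub to avoid antiaromaticity.
Ring B has a continuous p-orbital overlap around the ring; 3 ring double bonds give 6 π electrons. That satisfies 4n+2 with n=1, so ring B is aromatic (benzene ring).
Ring C has one sp³ carbon, so it is not fully conjugated — not aromatic (cyclopentene ring).
Ring D has only sp² ring atoms; a planar conformation would have a fully conjugated π system of 8 electrons. But 8 = 4(2), which is 4n not 4n+2, so ring D is not aromatic (cyclooctatetraene) — cyclooctatetraene distorts into a non-planar tub to avoid antiaromaticity.
Aromatic: B. Total: 1.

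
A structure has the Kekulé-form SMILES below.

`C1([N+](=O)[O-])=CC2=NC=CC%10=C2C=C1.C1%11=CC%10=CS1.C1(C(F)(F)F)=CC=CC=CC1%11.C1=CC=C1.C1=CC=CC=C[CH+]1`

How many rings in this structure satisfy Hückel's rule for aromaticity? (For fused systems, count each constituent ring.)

The SMILES encodes two fused six-membered rings, each with three alternating double bonds; one ring is all carbon and the other has one ring nitrogen; a five-membered ring of four carbons and one sulfur, with two C=C double bonds; a seven-membered carbon ring with three C=C double bonds and one sp³ carbon; a four-membered carbon ring with two alternating C=C double bonds; a seven-membered all-carbon ring bearing a positive charge on one carbon, with three C=C double bonds.
The fused 6/6-membered bicyclic (with one nitrogen) is a single π system with 10 sp² atoms and 10 π electrons from ring double bonds. 10 = 4(2)+2, so the system is aromatic and both rings count as aromatic (quinoline).
The 5-membered ring with one sulfur is planar and fully conjugated; 2 ring double bonds (4 π electrons) plus a heteroatom lone pair (2) give 6 π electrons. Since 6 = 4n+2 (n=1), it is aromatic (thiophene).
The 7-membered ring has one sp³ carbon, so it is not fully conjugated — not aromatic (cycloheptatriene).
The 4-membered ring has only sp² ring atoms; a planar conformation would have a fully conjugated π system of 4 electrons. But 4 = 4(1), which is 4n not 4n+2, so it is not aromatic (cyclobutadiene) — cyclobutadiene is antiaromatic and distorts to a rectangle.
The second 7-membered ring is fully conjugated (every ring atom contributes a p orbital); 3 ring double bonds (6 π electrons) plus the carbocation's empty p orbital (0, but keeps the ring conjugated) give 6 π electrons. 6 = 4(1)+2, so it is aromatic (tropylium cation).
4 of the 6 rings are aromatic. Total: 4.

4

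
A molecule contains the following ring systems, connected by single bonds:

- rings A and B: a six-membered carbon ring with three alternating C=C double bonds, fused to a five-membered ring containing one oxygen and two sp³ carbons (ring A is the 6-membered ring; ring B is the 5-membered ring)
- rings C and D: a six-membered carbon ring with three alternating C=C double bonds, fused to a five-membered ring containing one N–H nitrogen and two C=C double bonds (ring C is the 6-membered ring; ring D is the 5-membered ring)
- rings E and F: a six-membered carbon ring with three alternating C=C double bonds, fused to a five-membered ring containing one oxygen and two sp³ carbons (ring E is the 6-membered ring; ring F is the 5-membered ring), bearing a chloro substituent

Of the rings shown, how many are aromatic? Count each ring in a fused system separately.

4

Ring A is fully conjugated (every ring atom contributes a p orbital); 3 ring double bonds give 6 π electrons. That satisfies 4n+2 with n=1, so ring A is aromatic (benzene ring).
Ring B has two sp³ carbons, so it is not fully conjugated — not aromatic (oxolane ring).
Rings C and D form a fused bicyclic system (with one N–H) with 9 sp² atoms and 10 π electrons from ring double bonds plus a heteroatom lone pair. 10 = 4(2)+2, so the system is aromatic and both rings count as aromatic (indole).
Ring E is planar and fully conjugated; 3 ring double bonds give 6 π electrons. Since 6 = 4n+2 (n=1), ring E is aromatic (benzene ring).
Ring F has two sp³ carbons, so it is not fully conjugated — not aromatic (oxolane ring).
Aromatic: A, C, D, E. Total: 4.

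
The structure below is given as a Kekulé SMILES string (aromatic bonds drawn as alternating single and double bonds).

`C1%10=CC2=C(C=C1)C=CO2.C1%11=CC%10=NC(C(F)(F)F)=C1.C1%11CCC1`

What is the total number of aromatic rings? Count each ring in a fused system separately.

3

The SMILES encodes a six-membered carbon ring with three alternating C=C double bonds, fused to a five-membered ring containing one oxygen and two C=C double bonds; a six-membered ring of five carbons and one nitrogen with three alternating double bonds; a four-membered saturated carbon ring.
The fused 6/5-membered bicyclic (with one oxygen) is a single π system with 9 sp² atoms and 10 π electrons from ring double bonds plus a heteroatom lone pair. 10 = 4(2)+2, so the system is aromatic and both rings count as aromatic (benzofuran).
The 6-membered ring with one nitrogen is fully conjugated (every ring atom contributes a p orbital); 3 ring double bonds give 6 π electrons. Since 6 = 4n+2 (n=1), it is aromatic (pyridine).
The 4-membered ring has only sp³ atoms, so it is not fully conjugated — not aromatic (cyclobutane).
3 of the 4 rings are aromatic. Total: 3.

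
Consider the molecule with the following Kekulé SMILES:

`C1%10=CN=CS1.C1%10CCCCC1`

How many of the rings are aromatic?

The SMILES encodes a five-membered ring with a sulfur at position 1 and a nitrogen at position 3 (in a C=N bond), with two double bonds; a six-membered saturated carbon ring.
The 5-membered ring with one sulfur and one =N– is planar and fully conjugated; 2 ring double bonds (4 π electrons) plus a heteroatom lone pair (2) give 6 π electrons. 6 = 4(1)+2, so it is aromatic (thiazole).
The 6-membered ring has only sp³ atoms, so it is not fully conjugated — not aromatic (cyclohexane).
1 of the 2 rings is aromatic. Total: 1.

1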